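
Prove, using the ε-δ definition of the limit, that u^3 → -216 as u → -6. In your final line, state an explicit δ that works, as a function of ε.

δ = min(1, ε/127)

Let ε > 0. We seek δ > 0 with 0 < |u + 6| < δ ⇒ |u^3 + 216| < ε.
Factor: u^3 + 216 = (u + 6)(u^2 - 6u + 36), so |u^3 + 216| = |u + 6|·|u^2 - 6u + 36|.
Restrict δ ≤ 1. Then |u + 6| < 1 gives |u| < 7, so by the triangle inequality |u^2 - 6u + 36| ≤ 7^2 + 6·7 + 36 = 127.
Hence |u^3 + 216| ≤ 127|u + 6|, which is < ε once |u + 6| < ε/127.
Take δ = min(1, ε/127). If 0 < |u + 6| < δ then both bounds hold and |u^3 + 216| ≤ 127|u + 6| < 127·(ε/127) = ε.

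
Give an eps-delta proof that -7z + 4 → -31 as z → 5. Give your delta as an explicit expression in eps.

Let eps > 0 be given. We need delta > 0 so that 0 < |z − 5| < delta implies |(-7z + 4) + 31| < eps.
|(-7z + 4) + 31| = |-7z + 35| = 7|z − 5|.
So 7|z − 5| < eps exactly when |z − 5| < eps/7.
Choosing delta = eps/7 gives |(-7z + 4) + 31| = 7|z − 5| < eps whenever |z − 5| < delta.

delta = eps/7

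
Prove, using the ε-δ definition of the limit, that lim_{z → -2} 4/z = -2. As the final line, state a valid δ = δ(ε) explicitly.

Let ε > 0. We seek δ > 0 such that 0 < |z + 2| < δ implies |4/z + 2| < ε.
|4/z + 2| = 4·|-2 − z|/(2·|z|) = 4|z + 2|/(2|z|).
Require δ ≤ 1 so that |z| > 2 − 1 = 1, hence 2|z| > 2.
Then |4/z + 2| < 4|z + 2|/2, which is < ε when |z + 2| < (1/2)ε.
Take δ = min(1, (1/2)ε). Then 0 < |z + 2| < δ gives both |z + 2| < 1 and |z + 2| < (1/2)ε, so |4/z + 2| < ε.

δ = min(1, (1/2)ε)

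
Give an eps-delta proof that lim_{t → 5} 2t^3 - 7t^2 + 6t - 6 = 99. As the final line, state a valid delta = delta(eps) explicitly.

Let eps > 0 be given. We want delta > 0 such that 0 < |t − 5| < delta implies |(2t^3 - 7t^2 + 6t - 6) − 99| < eps.
(2t^3 - 7t^2 + 6t - 6) − 99 = 2t^3 - 7t^2 + 6t - 105 = (t − 5)(2t^2 + 3t + 21).
So |(2t^3 - 7t^2 + 6t - 6) − 99| = |t − 5|·|2t^2 + 3t + 21|.
Assume first that |t − 5| < 1, so |t| < 6. Then |2t^2 + 3t + 21| ≤ 2·6^2 + 3·6 + 21 = 111.
Hence |(2t^3 - 7t^2 + 6t - 6) − 99| ≤ 111|t − 5| < eps provided |t − 5| < eps/111.
Take delta = min(1, eps/111). Then 0 < |t − 5| < delta gives both |t − 5| < 1 and |t − 5| < eps/111, so |(2t^3 - 7t^2 + 6t - 6) − 99| < eps.

delta = min(1, eps/111)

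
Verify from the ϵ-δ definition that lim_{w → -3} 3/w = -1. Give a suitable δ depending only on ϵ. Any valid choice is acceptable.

δ = min(3/2, (3/2)ϵ)

Let ϵ > 0. We seek δ > 0 such that 0 < |w + 3| < δ implies |3/w + 1| < ϵ.
|3/w + 1| = 3·|-3 − w|/(3·|w|) = 3|w + 3|/(3|w|).
Require δ ≤ 3/2 so that |w| > 3 − 3/2 = 3/2, hence 3|w| > 9/2.
Then |3/w + 1| < 3|w + 3|/(9/2), which is < ϵ when |w + 3| < (3/2)ϵ.
Take δ = min(3/2, (3/2)ϵ). Then 0 < |w + 3| < δ gives both |w + 3| < 3/2 and |w + 3| < (3/2)ϵ, so |3/w + 1| < ϵ.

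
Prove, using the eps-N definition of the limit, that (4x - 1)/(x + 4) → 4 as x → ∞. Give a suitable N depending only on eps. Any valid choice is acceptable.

Fix eps > 0. We seek N > 0 such that x > N implies |(4x - 1)/(x + 4) − 4| < eps.
(4x - 1)/(x + 4) − 4 = ((4x - 1) − 4(x + 4)) / ((x + 4)) = -17/((x + 4)).
For x > 0 we have x + 4 > x, so |(4x - 1)/(x + 4) − 4| = 17/((x + 4)) < 17/(x) = 17/x.
Thus |(4x - 1)/(x + 4) − 4| < eps whenever x > 17/eps.
Take N = 17/eps. If x > N then |(4x - 1)/(x + 4) − 4| < 17/x < eps.

N = 17/eps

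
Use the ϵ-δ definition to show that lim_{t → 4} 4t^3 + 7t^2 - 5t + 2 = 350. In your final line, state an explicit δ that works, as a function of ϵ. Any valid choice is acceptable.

Let ϵ > 0 be given. We want δ > 0 such that 0 < |t − 4| < δ implies |(4t^3 + 7t^2 - 5t + 2) − 350| < ϵ.
(4t^3 + 7t^2 - 5t + 2) − 350 = 4t^3 + 7t^2 - 5t - 348 = (t − 4)(4t^2 + 23t + 87).
So |(4t^3 + 7t^2 - 5t + 2) − 350| = |t − 4|·|4t^2 + 23t + 87|.
Assume first that |t − 4| < 1, so |t| < 5. Then |4t^2 + 23t + 87| ≤ 4·5^2 + 23·5 + 87 = 302.
Hence |(4t^3 + 7t^2 - 5t + 2) − 350| ≤ 302|t − 4| < ϵ provided |t − 4| < ϵ/302.
Take δ = min(1, ϵ/302). Then 0 < |t − 4| < δ gives both |t − 4| < 1 and |t − 4| < ϵ/302, so |(4t^3 + 7t^2 - 5t + 2) − 350| < ϵ.

δ = min(1, ϵ/302)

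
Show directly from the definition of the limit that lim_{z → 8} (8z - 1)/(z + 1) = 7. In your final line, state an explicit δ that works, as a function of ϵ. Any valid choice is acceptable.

δ = min(9/2, (9/2)ϵ)

Let ϵ > 0. We want δ > 0 with 0 < |z − 8| < δ ⇒ |(8z - 1)/(z + 1) − 7| < ϵ.
Combining over a common denominator, (8z - 1)/(z + 1) − 7 = [(8z - 1)·9 − 63·(z + 1)] / [9·(z + 1)] = 9(z − 8) / (9(z + 1)).
So |(8z - 1)/(z + 1) − 7| = 9|z − 8| / (9·|z + 1|).
Require δ ≤ 9/2, so |z + 1| ≥ |9| − |z − 8| > 9 − 9/2 = 9/2.
Hence |(8z - 1)/(z + 1) − 7| < 9|z − 8|/(9·(9/2)) = (2/9)|z − 8|, which is < ϵ once |z − 8| < (9/2)ϵ.
Take δ = min(9/2, (9/2)ϵ). Then 0 < |z − 8| < δ forces both bounds, so |(8z - 1)/(z + 1) − 7| < ϵ.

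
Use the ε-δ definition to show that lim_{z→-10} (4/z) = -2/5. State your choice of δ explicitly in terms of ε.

δ = min(5, (25/2)ε)

Fix ε > 0. We seek δ > 0 such that 0 < |z + 10| < δ implies |4/z + 2/5| < ε.
|4/z + 2/5| = 4·|-10 − z|/(10·|z|) = 4|z + 10|/(10|z|).
Restrict δ ≤ 5. Then |z + 10| < 5 gives |z| > 5, so 10|z| > 50.
Then |4/z + 2/5| < 4|z + 10|/50, which is < ε when |z + 10| < (25/2)ε.
Take δ = min(5, (25/2)ε). Then 0 < |z + 10| < δ gives both |z + 10| < 5 and |z + 10| < (25/2)ε, so |4/z + 2/5| < ε.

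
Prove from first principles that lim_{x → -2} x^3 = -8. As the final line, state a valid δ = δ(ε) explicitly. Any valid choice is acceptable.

Fix ε > 0. We seek δ > 0 with 0 < |x + 2| < δ ⇒ |x^3 + 8| < ε.
Factor: x^3 + 8 = (x + 2)(x^2 - 2x + 4), so |x^3 + 8| = |x + 2|·|x^2 - 2x + 4|.
Impose δ ≤ 1 so that |x| < 3; then |x^2 - 2x + 4| ≤ 19.
Hence |x^3 + 8| ≤ 19|x + 2|, which is < ε once |x + 2| < ε/19.
Take δ = min(1, ε/19). If 0 < |x + 2| < δ then both bounds hold and |x^3 + 8| ≤ 19|x + 2| < 19·(ε/19) = ε.

δ = min(1, ε/19)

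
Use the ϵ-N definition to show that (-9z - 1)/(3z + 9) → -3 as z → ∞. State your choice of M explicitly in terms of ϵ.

M = (26/3)/ϵ

Suppose ϵ > 0. We seek M > 0 such that z > M implies |(-9z - 1)/(3z + 9) + 3| < ϵ.
(-9z - 1)/(3z + 9) + 3 = (3(-9z - 1) − (-9)(3z + 9)) / (3(3z + 9)) = 78/(3(3z + 9)).
For z > 0 we have 3z + 9 > 3z, so |(-9z - 1)/(3z + 9) + 3| = 78/(3(3z + 9)) < 78/(3·3z) = (26/3)/z.
Thus |(-9z - 1)/(3z + 9) + 3| < ϵ whenever z > (26/3)/ϵ.
Take M = (26/3)/ϵ. If z > M then |(-9z - 1)/(3z + 9) + 3| < (26/3)/z < ϵ.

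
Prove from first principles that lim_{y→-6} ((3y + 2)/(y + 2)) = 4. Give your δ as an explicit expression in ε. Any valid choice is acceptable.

δ = min(2, 2ε)

Let ε > 0 be given. We want δ > 0 with 0 < |y + 6| < δ ⇒ |(3y + 2)/(y + 2) − 4| < ε.
Combining over a common denominator, (3y + 2)/(y + 2) − 4 = [(3y + 2)·(-4) − (-16)·(y + 2)] / [(-4)·(y + 2)] = 4(y + 6) / ((-4)(y + 2)).
So |(3y + 2)/(y + 2) − 4| = 4|y + 6| / (4·|y + 2|).
Require δ ≤ 2, so |y + 2| ≥ |-4| − |y + 6| > 4 − 2 = 2.
Hence |(3y + 2)/(y + 2) − 4| < 4|y + 6|/(4·2) = (1/2)|y + 6|, which is < ε once |y + 6| < 2ε.
Take δ = min(2, 2ε). Then 0 < |y + 6| < δ forces both bounds, so |(3y + 2)/(y + 2) − 4| < ε.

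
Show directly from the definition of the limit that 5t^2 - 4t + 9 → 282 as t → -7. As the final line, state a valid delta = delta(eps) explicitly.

Let eps > 0. We want delta > 0 such that 0 < |t + 7| < delta implies |(5t^2 - 4t + 9) − 282| < eps.
(5t^2 - 4t + 9) − 282 = 5t^2 - 4t - 273 = (t + 7)(5t - 39).
So |(5t^2 - 4t + 9) − 282| = |t + 7|·|5t - 39|.
Require delta ≤ 1. Then |t + 7| < 1 gives |t| < 8, and by the triangle inequality |5t - 39| ≤ 5·8 + 39 = 79.
Hence |(5t^2 - 4t + 9) − 282| ≤ 79|t + 7| < eps provided |t + 7| < eps/79.
Choosing delta = min(1, eps/79) ensures both conditions, hence |(5t^2 - 4t + 9) − 282| < eps.

delta = min(1, eps/79)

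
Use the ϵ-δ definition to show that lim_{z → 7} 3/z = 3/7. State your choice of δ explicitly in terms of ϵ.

Fix ϵ > 0. We seek δ > 0 such that 0 < |z − 7| < δ implies |3/z − (3/7)| < ϵ.
|3/z − (3/7)| = 3·|7 − z|/(7·|z|) = 3|z − 7|/(7|z|).
Require δ ≤ 7/2 so that |z| > 7 − 7/2 = 7/2, hence 7|z| > 49/2.
Then |3/z − (3/7)| < 3|z − 7|/(49/2), which is < ϵ when |z − 7| < (49/6)ϵ.
Take δ = min(7/2, (49/6)ϵ). Then 0 < |z − 7| < δ gives both |z − 7| < 7/2 and |z − 7| < (49/6)ϵ, so |3/z − (3/7)| < ϵ.

δ = min(7/2, (49/6)ϵ)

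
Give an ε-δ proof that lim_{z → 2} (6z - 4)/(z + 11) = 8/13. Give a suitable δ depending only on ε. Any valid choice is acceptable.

Let ε > 0 be given. We want δ > 0 with 0 < |z − 2| < δ ⇒ |(6z - 4)/(z + 11) − (8/13)| < ε.
Combining over a common denominator, (6z - 4)/(z + 11) − (8/13) = [(6z - 4)·13 − 8·(z + 11)] / [13·(z + 11)] = 70(z − 2) / (13(z + 11)).
So |(6z - 4)/(z + 11) − (8/13)| = 70|z − 2| / (13·|z + 11|).
Require δ ≤ 13/2, so |z + 11| ≥ |13| − |z − 2| > 13 − 13/2 = 13/2.
Hence |(6z - 4)/(z + 11) − (8/13)| < 70|z − 2|/(13·(13/2)) = (140/169)|z − 2|, which is < ε once |z − 2| < (169/140)ε.
Take δ = min(13/2, (169/140)ε). Then 0 < |z − 2| < δ forces both bounds, so |(6z - 4)/(z + 11) − (8/13)| < ε.

δ = min(13/2, (169/140)ε)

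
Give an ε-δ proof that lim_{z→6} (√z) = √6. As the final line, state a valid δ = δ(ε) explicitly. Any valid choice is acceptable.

δ = min(6, √6·ε)

Fix ε > 0. We want δ > 0 such that 0 < |z − 6| < δ implies |√z − √6| < ε.
Multiplying by the conjugate, |√z − √6| = |z − 6|/(√z + √6).
Restrict δ ≤ 6 so that |z − 6| < 6 forces z > 0, and then √z + √6 > √6.
Hence |√z − √6| < |z − 6|/√6, which is < ε once |z − 6| < √6·ε.
Take δ = min(6, √6·ε). If 0 < |z − 6| < δ then z > 0 and |√z − √6| < |z − 6|/√6 < ε.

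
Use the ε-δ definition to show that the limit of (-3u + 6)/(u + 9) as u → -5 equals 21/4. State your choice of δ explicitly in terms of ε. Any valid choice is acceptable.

Let ε > 0. We want δ > 0 with 0 < |u + 5| < δ ⇒ |(-3u + 6)/(u + 9) − (21/4)| < ε.
Combining over a common denominator, (-3u + 6)/(u + 9) − (21/4) = [(-3u + 6)·4 − 21·(u + 9)] / [4·(u + 9)] = -33(u + 5) / (4(u + 9)).
So |(-3u + 6)/(u + 9) − (21/4)| = 33|u + 5| / (4·|u + 9|).
Require δ ≤ 2, so |u + 9| ≥ |4| − |u + 5| > 4 − 2 = 2.
Hence |(-3u + 6)/(u + 9) − (21/4)| < 33|u + 5|/(4·2) = (33/8)|u + 5|, which is < ε once |u + 5| < (8/33)ε.
Take δ = min(2, (8/33)ε). Then 0 < |u + 5| < δ forces both bounds, so |(-3u + 6)/(u + 9) − (21/4)| < ε.

δ = min(2, (8/33)ε)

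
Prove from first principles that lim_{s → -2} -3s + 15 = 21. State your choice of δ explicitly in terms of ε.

δ = ε/3

Let ε > 0. We need δ > 0 so that 0 < |s + 2| < δ implies |(-3s + 15) − 21| < ε.
|(-3s + 15) − 21| = |-3s - 6| = 3|s + 2|.
Thus it suffices that |s + 2| < ε/3.
Take δ = ε/3. If 0 < |s + 2| < δ then |(-3s + 15) − 21| = 3|s + 2| < 3·(ε/3) = ε.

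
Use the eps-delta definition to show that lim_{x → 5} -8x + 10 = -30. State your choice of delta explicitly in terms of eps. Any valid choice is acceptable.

delta = eps/8

Let eps > 0 be given. We need delta > 0 so that 0 < |x − 5| < delta implies |(-8x + 10) + 30| < eps.
|(-8x + 10) + 30| = |-8x + 40| = 8|x − 5|.
Thus it suffices that |x − 5| < eps/8.
Choosing delta = eps/8 gives |(-8x + 10) + 30| = 8|x − 5| < eps whenever |x − 5| < delta.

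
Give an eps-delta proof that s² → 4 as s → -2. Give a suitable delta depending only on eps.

delta = min(1, eps/5)

Suppose eps > 0. We seek delta > 0 with 0 < |s + 2| < delta ⇒ |s² − 4| < eps.
Factor: s² − 4 = (s + 2)(s - 2), so |s² − 4| = |s + 2|·|s - 2|.
Impose delta ≤ 1 so that |s| < 3; then |s - 2| ≤ 5.
Hence |s² − 4| ≤ 5|s + 2|, which is < eps once |s + 2| < eps/5.
Take delta = min(1, eps/5). If 0 < |s + 2| < delta then both bounds hold and |s² − 4| ≤ 5|s + 2| < 5·(eps/5) = eps.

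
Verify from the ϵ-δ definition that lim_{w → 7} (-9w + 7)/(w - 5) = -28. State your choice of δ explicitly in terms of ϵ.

Let ϵ > 0 be given. We want δ > 0 with 0 < |w − 7| < δ ⇒ |(-9w + 7)/(w - 5) + 28| < ϵ.
Combining over a common denominator, (-9w + 7)/(w - 5) + 28 = [(-9w + 7)·2 − (-56)·(w - 5)] / [2·(w - 5)] = 38(w − 7) / (2(w - 5)).
So |(-9w + 7)/(w - 5) + 28| = 38|w − 7| / (2·|w − 5|).
Require δ ≤ 1, so |w − 5| ≥ |2| − |w − 7| > 2 − 1 = 1.
Hence |(-9w + 7)/(w - 5) + 28| < 38|w − 7|/(2·1) = 19|w − 7|, which is < ϵ once |w − 7| < (1/19)ϵ.
Take δ = min(1, (1/19)ϵ). Then 0 < |w − 7| < δ forces both bounds, so |(-9w + 7)/(w - 5) + 28| < ϵ.

δ = min(1, (1/19)ϵ)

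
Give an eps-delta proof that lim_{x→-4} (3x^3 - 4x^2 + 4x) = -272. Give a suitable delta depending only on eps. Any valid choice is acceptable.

Let eps > 0 be given. We want delta > 0 such that 0 < |x + 4| < delta implies |(3x^3 - 4x^2 + 4x) + 272| < eps.
(3x^3 - 4x^2 + 4x) + 272 = 3x^3 - 4x^2 + 4x + 272 = (x + 4)(3x^2 - 16x + 68).
So |(3x^3 - 4x^2 + 4x) + 272| = |x + 4|·|3x^2 - 16x + 68|.
Require delta ≤ 1. Then |x + 4| < 1 gives |x| < 5, and by the triangle inequality |3x^2 - 16x + 68| ≤ 3·5^2 + 16·5 + 68 = 223.
Hence |(3x^3 - 4x^2 + 4x) + 272| ≤ 223|x + 4| < eps provided |x + 4| < eps/223.
Choosing delta = min(1, eps/223) ensures both conditions, hence |(3x^3 - 4x^2 + 4x) + 272| < eps.

delta = min(1, eps/223)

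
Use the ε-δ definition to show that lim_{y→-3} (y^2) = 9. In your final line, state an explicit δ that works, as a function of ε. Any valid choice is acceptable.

δ = min(1, ε/7)

Let ε > 0 be given. We seek δ > 0 with 0 < |y + 3| < δ ⇒ |y^2 − 9| < ε.
Factor: y^2 − 9 = (y + 3)(y - 3), so |y^2 − 9| = |y + 3|·|y - 3|.
Restrict δ ≤ 1. Then |y + 3| < 1 gives |y| < 4, so by the triangle inequality |y - 3| ≤ 4 + 3 = 7.
Hence |y^2 − 9| ≤ 7|y + 3|, which is < ε once |y + 3| < ε/7.
Take δ = min(1, ε/7). If 0 < |y + 3| < δ then both bounds hold and |y^2 − 9| ≤ 7|y + 3| < 7·(ε/7) = ε.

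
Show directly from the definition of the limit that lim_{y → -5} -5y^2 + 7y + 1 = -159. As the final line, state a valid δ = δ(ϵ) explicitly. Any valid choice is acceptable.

δ = min(2, ϵ/67)

Fix ϵ > 0. We want δ > 0 such that 0 < |y + 5| < δ implies |(-5y^2 + 7y + 1) + 159| < ϵ.
(-5y^2 + 7y + 1) + 159 = -5y^2 + 7y + 160 = (y + 5)(-5y + 32).
So |(-5y^2 + 7y + 1) + 159| = |y + 5|·|-5y + 32|.
Require δ ≤ 2. Then |y + 5| < 2 gives |y| < 7, and by the triangle inequality |-5y + 32| ≤ 5·7 + 32 = 67.
Hence |(-5y^2 + 7y + 1) + 159| ≤ 67|y + 5| < ϵ provided |y + 5| < ϵ/67.
Take δ = min(2, ϵ/67). Then 0 < |y + 5| < δ gives both |y + 5| < 2 and |y + 5| < ϵ/67, so |(-5y^2 + 7y + 1) + 159| < ϵ.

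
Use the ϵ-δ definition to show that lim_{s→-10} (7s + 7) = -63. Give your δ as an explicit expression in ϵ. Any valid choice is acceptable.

δ = ϵ/7

Let ϵ > 0 be given. We need δ > 0 so that 0 < |s + 10| < δ implies |(7s + 7) + 63| < ϵ.
Since (7s + 7) + 63 = 7(s + 10), we have |(7s + 7) + 63| = 7|s + 10|.
So 7|s + 10| < ϵ exactly when |s + 10| < ϵ/7.
Take δ = ϵ/7. If 0 < |s + 10| < δ then |(7s + 7) + 63| = 7|s + 10| < 7·(ϵ/7) = ϵ.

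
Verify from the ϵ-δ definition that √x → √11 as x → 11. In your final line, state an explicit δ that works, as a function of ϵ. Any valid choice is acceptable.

δ = min(11, √11·ϵ)

Let ϵ > 0. We want δ > 0 such that 0 < |x − 11| < δ implies |√x − √11| < ϵ.
Multiplying by the conjugate, |√x − √11| = |x − 11|/(√x + √11).
Restrict δ ≤ 11 so that |x − 11| < 11 forces x > 0, and then √x + √11 > √11.
Hence |√x − √11| < |x − 11|/√11, which is < ϵ once |x − 11| < √11·ϵ.
Take δ = min(11, √11·ϵ). If 0 < |x − 11| < δ then x > 0 and |√x − √11| < |x − 11|/√11 < ϵ.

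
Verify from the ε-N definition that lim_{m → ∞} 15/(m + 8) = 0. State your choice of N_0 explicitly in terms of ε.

Let ε > 0 be given. For m ≥ 1, |15/(m + 8) − 0| = 15/(m + 8) ≤ 15/m.
We need 15/m < ε, i.e. m > 15/ε.
Take N_0 = 15/ε. If m > N_0 then |15/(m + 8)| ≤ 15/m < ε.

N_0 = 15/ε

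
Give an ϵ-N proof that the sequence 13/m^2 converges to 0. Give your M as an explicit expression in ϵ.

M = (13/ϵ)^{1/2}

Let ϵ > 0. For m ≥ 1, |13/m^2 − 0| = 13/m^2.
13/m^2 < ϵ ⇔ m^2 > 13/ϵ ⇔ m > (13/ϵ)^{1/2}.
Take M = (13/ϵ)^{1/2}. Then m > M implies 13/m^2 < ϵ.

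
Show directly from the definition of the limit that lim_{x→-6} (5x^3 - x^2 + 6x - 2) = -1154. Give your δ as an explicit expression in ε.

Let ε > 0. We want δ > 0 such that 0 < |x + 6| < δ implies |(5x^3 - x^2 + 6x - 2) + 1154| < ε.
(5x^3 - x^2 + 6x - 2) + 1154 = 5x^3 - x^2 + 6x + 1152 = (x + 6)(5x^2 - 31x + 192).
So |(5x^3 - x^2 + 6x - 2) + 1154| = |x + 6|·|5x^2 - 31x + 192|.
Assume first that |x + 6| < 1, so |x| < 7. Then |5x^2 - 31x + 192| ≤ 5·7^2 + 31·7 + 192 = 654.
Hence |(5x^3 - x^2 + 6x - 2) + 1154| ≤ 654|x + 6| < ε provided |x + 6| < ε/654.
Choosing δ = min(1, ε/654) ensures both conditions, hence |(5x^3 - x^2 + 6x - 2) + 1154| < ε.

δ = min(1, ε/654)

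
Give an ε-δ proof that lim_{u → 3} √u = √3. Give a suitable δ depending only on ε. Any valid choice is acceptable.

δ = min(3, √3·ε)

Let ε > 0 be given. We want δ > 0 such that 0 < |u − 3| < δ implies |√u − √3| < ε.
Multiplying by the conjugate, |√u − √3| = |u − 3|/(√u + √3).
Restrict δ ≤ 3 so that |u − 3| < 3 forces u > 0, and then √u + √3 > √3.
Hence |√u − √3| < |u − 3|/√3, which is < ε once |u − 3| < √3·ε.
Take δ = min(3, √3·ε). If 0 < |u − 3| < δ then u > 0 and |√u − √3| < |u − 3|/√3 < ε.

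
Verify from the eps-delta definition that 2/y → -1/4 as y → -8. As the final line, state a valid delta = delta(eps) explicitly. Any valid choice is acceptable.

Let eps > 0 be given. We seek delta > 0 such that 0 < |y + 8| < delta implies |2/y + 1/4| < eps.
|2/y + 1/4| = 2·|-8 − y|/(8·|y|) = 2|y + 8|/(8|y|).
Require delta ≤ 4 so that |y| > 8 − 4 = 4, hence 8|y| > 32.
Then |2/y + 1/4| < 2|y + 8|/32, which is < eps when |y + 8| < 16eps.
Take delta = min(4, 16eps). Then 0 < |y + 8| < delta gives both |y + 8| < 4 and |y + 8| < 16eps, so |2/y + 1/4| < eps.

delta = min(4, 16eps)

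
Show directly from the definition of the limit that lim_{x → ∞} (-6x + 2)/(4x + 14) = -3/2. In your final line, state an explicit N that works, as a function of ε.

Suppose ε > 0. We seek N > 0 such that x > N implies |(-6x + 2)/(4x + 14) + 3/2| < ε.
(-6x + 2)/(4x + 14) + 3/2 = (4(-6x + 2) − (-6)(4x + 14)) / (4(4x + 14)) = 92/(4(4x + 14)).
For x > 0 we have 4x + 14 > 4x, so |(-6x + 2)/(4x + 14) + 3/2| = 92/(4(4x + 14)) < 92/(4·4x) = (23/4)/x.
Thus |(-6x + 2)/(4x + 14) + 3/2| < ε whenever x > (23/4)/ε.
Take N = (23/4)/ε. If x > N then |(-6x + 2)/(4x + 14) + 3/2| < (23/4)/x < ε.

N = (23/4)/ε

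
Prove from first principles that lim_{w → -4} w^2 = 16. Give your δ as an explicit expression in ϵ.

Suppose ϵ > 0. We seek δ > 0 with 0 < |w + 4| < δ ⇒ |w^2 − 16| < ϵ.
Factor: w^2 − 16 = (w + 4)(w - 4), so |w^2 − 16| = |w + 4|·|w - 4|.
Impose δ ≤ 1 so that |w| < 5; then |w - 4| ≤ 9.
Hence |w^2 − 16| ≤ 9|w + 4|, which is < ϵ once |w + 4| < ϵ/9.
Take δ = min(1, ϵ/9). If 0 < |w + 4| < δ then both bounds hold and |w^2 − 16| ≤ 9|w + 4| < 9·(ϵ/9) = ϵ.

δ = min(1, ϵ/9)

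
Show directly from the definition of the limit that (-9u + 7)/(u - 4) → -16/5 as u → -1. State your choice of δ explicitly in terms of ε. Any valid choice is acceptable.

δ = min(5/2, (25/58)ε)

Suppose ε > 0. We want δ > 0 with 0 < |u + 1| < δ ⇒ |(-9u + 7)/(u - 4) + 16/5| < ε.
Combining over a common denominator, (-9u + 7)/(u - 4) + 16/5 = [(-9u + 7)·(-5) − 16·(u - 4)] / [(-5)·(u - 4)] = 29(u + 1) / ((-5)(u - 4)).
So |(-9u + 7)/(u - 4) + 16/5| = 29|u + 1| / (5·|u − 4|).
Require δ ≤ 5/2, so |u − 4| ≥ |-5| − |u + 1| > 5 − 5/2 = 5/2.
Hence |(-9u + 7)/(u - 4) + 16/5| < 29|u + 1|/(5·(5/2)) = (58/25)|u + 1|, which is < ε once |u + 1| < (25/58)ε.
Take δ = min(5/2, (25/58)ε). Then 0 < |u + 1| < δ forces both bounds, so |(-9u + 7)/(u - 4) + 16/5| < ε.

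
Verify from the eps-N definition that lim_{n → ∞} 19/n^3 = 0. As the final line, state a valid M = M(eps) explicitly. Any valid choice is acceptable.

M = (19/eps)^{1/3}

Let eps > 0. For n ≥ 1, |19/n^3 − 0| = 19/n^3.
19/n^3 < eps ⇔ n^3 > 19/eps ⇔ n > (19/eps)^{1/3}.
Take M = (19/eps)^{1/3}. Then n > M implies 19/n^3 < eps.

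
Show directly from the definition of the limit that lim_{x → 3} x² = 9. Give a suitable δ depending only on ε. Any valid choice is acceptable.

Let ε > 0. We seek δ > 0 with 0 < |x − 3| < δ ⇒ |x² − 9| < ε.
Factor: x² − 9 = (x − 3)(x + 3), so |x² − 9| = |x − 3|·|x + 3|.
Restrict δ ≤ 1. Then |x − 3| < 1 gives |x| < 4, so by the triangle inequality |x + 3| ≤ 4 + 3 = 7.
Hence |x² − 9| ≤ 7|x − 3|, which is < ε once |x − 3| < ε/7.
Take δ = min(1, ε/7). If 0 < |x − 3| < δ then both bounds hold and |x² − 9| ≤ 7|x − 3| < 7·(ε/7) = ε.

δ = min(1, ε/7)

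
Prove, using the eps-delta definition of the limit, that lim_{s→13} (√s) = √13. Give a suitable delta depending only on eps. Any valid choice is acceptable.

Let eps > 0 be given. We want delta > 0 such that 0 < |s − 13| < delta implies |√s − √13| < eps.
Multiplying by the conjugate, |√s − √13| = |s − 13|/(√s + √13).
Restrict delta ≤ 13 so that |s − 13| < 13 forces s > 0, and then √s + √13 > √13.
Hence |√s − √13| < |s − 13|/√13, which is < eps once |s − 13| < √13·eps.
Take delta = min(13, √13·eps). If 0 < |s − 13| < delta then s > 0 and |√s − √13| < |s − 13|/√13 < eps.

delta = min(13, √13·eps)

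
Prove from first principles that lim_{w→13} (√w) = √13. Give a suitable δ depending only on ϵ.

Fix ϵ > 0. We want δ > 0 such that 0 < |w − 13| < δ implies |√w − √13| < ϵ.
Multiplying by the conjugate, |√w − √13| = |w − 13|/(√w + √13).
Restrict δ ≤ 13 so that |w − 13| < 13 forces w > 0, and then √w + √13 > √13.
Hence |√w − √13| < |w − 13|/√13, which is < ϵ once |w − 13| < √13·ϵ.
Take δ = min(13, √13·ϵ). If 0 < |w − 13| < δ then w > 0 and |√w − √13| < |w − 13|/√13 < ϵ.

δ = min(13, √13·ϵ)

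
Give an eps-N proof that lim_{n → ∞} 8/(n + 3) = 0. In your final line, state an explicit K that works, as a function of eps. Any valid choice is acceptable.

Suppose eps > 0. For n ≥ 1, |8/(n + 3) − 0| = 8/(n + 3) ≤ 8/n.
We need 8/n < eps, i.e. n > 8/eps.
Take K = 8/eps. If n > K then |8/(n + 3)| ≤ 8/n < eps.

K = 8/eps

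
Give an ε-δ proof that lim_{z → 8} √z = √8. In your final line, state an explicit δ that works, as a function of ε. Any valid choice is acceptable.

δ = min(8, √8·ε)

Let ε > 0. We want δ > 0 such that 0 < |z − 8| < δ implies |√z − √8| < ε.
Multiplying by the conjugate, |√z − √8| = |z − 8|/(√z + √8).
Restrict δ ≤ 8 so that |z − 8| < 8 forces z > 0, and then √z + √8 > √8.
Hence |√z − √8| < |z − 8|/√8, which is < ε once |z − 8| < √8·ε.
Take δ = min(8, √8·ε). If 0 < |z − 8| < δ then z > 0 and |√z − √8| < |z − 8|/√8 < ε.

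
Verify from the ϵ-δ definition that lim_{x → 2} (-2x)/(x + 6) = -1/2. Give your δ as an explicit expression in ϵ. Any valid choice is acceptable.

Let ϵ > 0. We want δ > 0 with 0 < |x − 2| < δ ⇒ |(-2x)/(x + 6) + 1/2| < ϵ.
Combining over a common denominator, (-2x)/(x + 6) + 1/2 = [(-2x)·8 − (-4)·(x + 6)] / [8·(x + 6)] = -12(x − 2) / (8(x + 6)).
So |(-2x)/(x + 6) + 1/2| = 12|x − 2| / (8·|x + 6|).
Require δ ≤ 4, so |x + 6| ≥ |8| − |x − 2| > 8 − 4 = 4.
Hence |(-2x)/(x + 6) + 1/2| < 12|x − 2|/(8·4) = (3/8)|x − 2|, which is < ϵ once |x − 2| < (8/3)ϵ.
Take δ = min(4, (8/3)ϵ). Then 0 < |x − 2| < δ forces both bounds, so |(-2x)/(x + 6) + 1/2| < ϵ.

δ = min(4, (8/3)ϵ)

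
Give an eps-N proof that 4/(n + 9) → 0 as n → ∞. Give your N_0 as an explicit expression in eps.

Let eps > 0. For n ≥ 1, |4/(n + 9) − 0| = 4/(n + 9) ≤ 4/n.
We need 4/n < eps, i.e. n > 4/eps.
Take N_0 = 4/eps. If n > N_0 then |4/(n + 9)| ≤ 4/n < eps.

N_0 = 4/eps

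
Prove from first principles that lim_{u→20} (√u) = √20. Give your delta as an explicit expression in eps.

Let eps > 0. We want delta > 0 such that 0 < |u − 20| < delta implies |√u − √20| < eps.
Rationalise: √u − √20 = (u − 20)/(√u + √20), so |√u − √20| = |u − 20|/(√u + √20).
Restrict delta ≤ 20 so that |u − 20| < 20 forces u > 0, and then √u + √20 > √20.
Hence |√u − √20| < |u − 20|/√20, which is < eps once |u − 20| < √20·eps.
Take delta = min(20, √20·eps). If 0 < |u − 20| < delta then u > 0 and |√u − √20| < |u − 20|/√20 < eps.

delta = min(20, √20·eps)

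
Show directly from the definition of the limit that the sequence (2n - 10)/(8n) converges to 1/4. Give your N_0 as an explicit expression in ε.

N_0 = (5/4)/ε

Let ε > 0. For n ≥ 1, |(2n - 10)/(8n) − (1/4)| = |-80|/(8(8n)) = 80/(8(8n)).
Since 8n ≥ 8n for n ≥ 1, this is ≤ 80/(8·8n) = (5/4)/n.
So |(2n - 10)/(8n) − (1/4)| < ε whenever n > (5/4)/ε.
Take N_0 = (5/4)/ε. If n > N_0 then |(2n - 10)/(8n) − (1/4)| ≤ (5/4)/n < ε.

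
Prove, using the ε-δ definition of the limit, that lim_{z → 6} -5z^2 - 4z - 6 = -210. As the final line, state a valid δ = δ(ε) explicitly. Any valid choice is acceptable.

δ = min(1, ε/69)

Let ε > 0 be given. We want δ > 0 such that 0 < |z − 6| < δ implies |(-5z^2 - 4z - 6) + 210| < ε.
(-5z^2 - 4z - 6) + 210 = -5z^2 - 4z + 204 = (z − 6)(-5z - 34).
So |(-5z^2 - 4z - 6) + 210| = |z − 6|·|-5z - 34|.
Assume first that |z − 6| < 1, so |z| < 7. Then |-5z - 34| ≤ 5·7 + 34 = 69.
Hence |(-5z^2 - 4z - 6) + 210| ≤ 69|z − 6| < ε provided |z − 6| < ε/69.
Take δ = min(1, ε/69). Then 0 < |z − 6| < δ gives both |z − 6| < 1 and |z − 6| < ε/69, so |(-5z^2 - 4z - 6) + 210| < ε.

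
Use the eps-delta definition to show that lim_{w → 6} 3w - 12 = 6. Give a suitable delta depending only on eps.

Fix eps > 0. We need delta > 0 so that 0 < |w − 6| < delta implies |(3w - 12) − 6| < eps.
|(3w - 12) − 6| = |3w - 18| = 3|w − 6|.
So 3|w − 6| < eps exactly when |w − 6| < eps/3.
Take delta = eps/3. If 0 < |w − 6| < delta then |(3w - 12) − 6| = 3|w − 6| < 3·(eps/3) = eps.

delta = eps/3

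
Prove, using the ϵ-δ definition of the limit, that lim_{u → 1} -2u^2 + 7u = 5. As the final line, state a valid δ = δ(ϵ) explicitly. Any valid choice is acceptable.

δ = min(1, ϵ/9)

Suppose ϵ > 0. We want δ > 0 such that 0 < |u − 1| < δ implies |(-2u^2 + 7u) − 5| < ϵ.
(-2u^2 + 7u) − 5 = -2u^2 + 7u - 5 = (u − 1)(-2u + 5).
So |(-2u^2 + 7u) − 5| = |u − 1|·|-2u + 5|.
Require δ ≤ 1. Then |u − 1| < 1 gives |u| < 2, and by the triangle inequality |-2u + 5| ≤ 2·2 + 5 = 9.
Hence |(-2u^2 + 7u) − 5| ≤ 9|u − 1| < ϵ provided |u − 1| < ϵ/9.
Choosing δ = min(1, ϵ/9) ensures both conditions, hence |(-2u^2 + 7u) − 5| < ϵ.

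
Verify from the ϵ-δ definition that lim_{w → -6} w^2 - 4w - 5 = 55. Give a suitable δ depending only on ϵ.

Let ϵ > 0. We want δ > 0 such that 0 < |w + 6| < δ implies |(w^2 - 4w - 5) − 55| < ϵ.
(w^2 - 4w - 5) − 55 = w^2 - 4w - 60 = (w + 6)(w - 10).
So |(w^2 - 4w - 5) − 55| = |w + 6|·|w - 10|.
Require δ ≤ 1. Then |w + 6| < 1 gives |w| < 7, and by the triangle inequality |w - 10| ≤ 7 + 10 = 17.
Hence |(w^2 - 4w - 5) − 55| ≤ 17|w + 6| < ϵ provided |w + 6| < ϵ/17.
Choosing δ = min(1, ϵ/17) ensures both conditions, hence |(w^2 - 4w - 5) − 55| < ϵ.

δ = min(1, ϵ/17)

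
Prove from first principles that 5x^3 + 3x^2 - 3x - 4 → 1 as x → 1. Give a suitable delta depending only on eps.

delta = min(1, eps/41)

Suppose eps > 0. We want delta > 0 such that 0 < |x − 1| < delta implies |(5x^3 + 3x^2 - 3x - 4) − 1| < eps.
(5x^3 + 3x^2 - 3x - 4) − 1 = 5x^3 + 3x^2 - 3x - 5 = (x − 1)(5x^2 + 8x + 5).
So |(5x^3 + 3x^2 - 3x - 4) − 1| = |x − 1|·|5x^2 + 8x + 5|.
Assume first that |x − 1| < 1, so |x| < 2. Then |5x^2 + 8x + 5| ≤ 5·2^2 + 8·2 + 5 = 41.
Hence |(5x^3 + 3x^2 - 3x - 4) − 1| ≤ 41|x − 1| < eps provided |x − 1| < eps/41.
Choosing delta = min(1, eps/41) ensures both conditions, hence |(5x^3 + 3x^2 - 3x - 4) − 1| < eps.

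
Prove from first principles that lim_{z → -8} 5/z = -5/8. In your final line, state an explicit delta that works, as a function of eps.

delta = min(4, (32/5)eps)

Fix eps > 0. We seek delta > 0 such that 0 < |z + 8| < delta implies |5/z + 5/8| < eps.
|5/z + 5/8| = 5·|-8 − z|/(8·|z|) = 5|z + 8|/(8|z|).
Require delta ≤ 4 so that |z| > 8 − 4 = 4, hence 8|z| > 32.
Then |5/z + 5/8| < 5|z + 8|/32, which is < eps when |z + 8| < (32/5)eps.
Take delta = min(4, (32/5)eps). Then 0 < |z + 8| < delta gives both |z + 8| < 4 and |z + 8| < (32/5)eps, so |5/z + 5/8| < eps.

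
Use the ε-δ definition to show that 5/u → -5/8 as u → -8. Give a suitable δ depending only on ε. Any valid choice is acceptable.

Suppose ε > 0. We seek δ > 0 such that 0 < |u + 8| < δ implies |5/u + 5/8| < ε.
|5/u + 5/8| = 5·|-8 − u|/(8·|u|) = 5|u + 8|/(8|u|).
Restrict δ ≤ 4. Then |u + 8| < 4 gives |u| > 4, so 8|u| > 32.
Then |5/u + 5/8| < 5|u + 8|/32, which is < ε when |u + 8| < (32/5)ε.
Take δ = min(4, (32/5)ε). Then 0 < |u + 8| < δ gives both |u + 8| < 4 and |u + 8| < (32/5)ε, so |5/u + 5/8| < ε.

δ = min(4, (32/5)ε)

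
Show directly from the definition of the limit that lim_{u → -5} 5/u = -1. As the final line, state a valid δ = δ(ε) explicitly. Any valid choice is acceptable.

δ = min(5/2, (5/2)ε)

Fix ε > 0. We seek δ > 0 such that 0 < |u + 5| < δ implies |5/u + 1| < ε.
|5/u + 1| = 5·|-5 − u|/(5·|u|) = 5|u + 5|/(5|u|).
Require δ ≤ 5/2 so that |u| > 5 − 5/2 = 5/2, hence 5|u| > 25/2.
Then |5/u + 1| < 5|u + 5|/(25/2), which is < ε when |u + 5| < (5/2)ε.
Take δ = min(5/2, (5/2)ε). Then 0 < |u + 5| < δ gives both |u + 5| < 5/2 and |u + 5| < (5/2)ε, so |5/u + 1| < ε.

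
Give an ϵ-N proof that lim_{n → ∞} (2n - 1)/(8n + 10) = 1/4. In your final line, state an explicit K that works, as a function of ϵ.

K = (7/16)/ϵ

Suppose ϵ > 0. For n ≥ 1, |(2n - 1)/(8n + 10) − (1/4)| = |-28|/(8(8n + 10)) = 28/(8(8n + 10)).
Since 8n + 10 ≥ 8n for n ≥ 1, this is ≤ 28/(8·8n) = (7/16)/n.
So |(2n - 1)/(8n + 10) − (1/4)| < ϵ whenever n > (7/16)/ϵ.
Take K = (7/16)/ϵ. If n > K then |(2n - 1)/(8n + 10) − (1/4)| ≤ (7/16)/n < ϵ.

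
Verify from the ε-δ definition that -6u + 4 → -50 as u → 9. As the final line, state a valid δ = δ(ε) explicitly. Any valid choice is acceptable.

δ = ε/6

Let ε > 0. We need δ > 0 so that 0 < |u − 9| < δ implies |(-6u + 4) + 50| < ε.
Since (-6u + 4) + 50 = -6(u − 9), we have |(-6u + 4) + 50| = 6|u − 9|.
So 6|u − 9| < ε exactly when |u − 9| < ε/6.
Choosing δ = ε/6 gives |(-6u + 4) + 50| = 6|u − 9| < ε whenever |u − 9| < δ.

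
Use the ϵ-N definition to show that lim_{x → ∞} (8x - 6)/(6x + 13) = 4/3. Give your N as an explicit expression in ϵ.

Let ϵ > 0 be given. We seek N > 0 such that x > N implies |(8x - 6)/(6x + 13) − (4/3)| < ϵ.
(8x - 6)/(6x + 13) − (4/3) = (6(8x - 6) − 8(6x + 13)) / (6(6x + 13)) = -140/(6(6x + 13)).
For x > 0 we have 6x + 13 > 6x, so |(8x - 6)/(6x + 13) − (4/3)| = 140/(6(6x + 13)) < 140/(6·6x) = (35/9)/x.
Thus |(8x - 6)/(6x + 13) − (4/3)| < ϵ whenever x > (35/9)/ϵ.
Take N = (35/9)/ϵ. If x > N then |(8x - 6)/(6x + 13) − (4/3)| < (35/9)/x < ϵ.

N = (35/9)/ϵ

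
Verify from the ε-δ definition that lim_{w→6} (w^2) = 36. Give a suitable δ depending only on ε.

Let ε > 0. We seek δ > 0 with 0 < |w − 6| < δ ⇒ |w^2 − 36| < ε.
Factor: w^2 − 36 = (w − 6)(w + 6), so |w^2 − 36| = |w − 6|·|w + 6|.
Impose δ ≤ 1 so that |w| < 7; then |w + 6| ≤ 13.
Hence |w^2 − 36| ≤ 13|w − 6|, which is < ε once |w − 6| < ε/13.
Take δ = min(1, ε/13). If 0 < |w − 6| < δ then both bounds hold and |w^2 − 36| ≤ 13|w − 6| < 13·(ε/13) = ε.

δ = min(1, ε/13)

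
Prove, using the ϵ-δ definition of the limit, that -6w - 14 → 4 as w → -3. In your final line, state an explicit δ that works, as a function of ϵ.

Suppose ϵ > 0. We need δ > 0 so that 0 < |w + 3| < δ implies |(-6w - 14) − 4| < ϵ.
|(-6w - 14) − 4| = |-6w - 18| = 6|w + 3|.
So 6|w + 3| < ϵ exactly when |w + 3| < ϵ/6.
Take δ = ϵ/6. If 0 < |w + 3| < δ then |(-6w - 14) − 4| = 6|w + 3| < 6·(ϵ/6) = ϵ.

δ = ϵ/6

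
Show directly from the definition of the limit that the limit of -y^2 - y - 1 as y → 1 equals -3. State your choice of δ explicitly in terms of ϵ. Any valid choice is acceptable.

δ = min(2, ϵ/5)

Fix ϵ > 0. We want δ > 0 such that 0 < |y − 1| < δ implies |(-y^2 - y - 1) + 3| < ϵ.
(-y^2 - y - 1) + 3 = -y^2 - y + 2 = (y − 1)(-y - 2).
So |(-y^2 - y - 1) + 3| = |y − 1|·|-y - 2|.
Require δ ≤ 2. Then |y − 1| < 2 gives |y| < 3, and by the triangle inequality |-y - 2| ≤ 3 + 2 = 5.
Hence |(-y^2 - y - 1) + 3| ≤ 5|y − 1| < ϵ provided |y − 1| < ϵ/5.
Choosing δ = min(2, ϵ/5) ensures both conditions, hence |(-y^2 - y - 1) + 3| < ϵ.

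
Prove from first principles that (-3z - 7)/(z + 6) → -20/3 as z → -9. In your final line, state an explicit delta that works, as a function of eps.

delta = min(3/2, (9/22)eps)

Let eps > 0 be given. We want delta > 0 with 0 < |z + 9| < delta ⇒ |(-3z - 7)/(z + 6) + 20/3| < eps.
Combining over a common denominator, (-3z - 7)/(z + 6) + 20/3 = [(-3z - 7)·(-3) − 20·(z + 6)] / [(-3)·(z + 6)] = -11(z + 9) / ((-3)(z + 6)).
So |(-3z - 7)/(z + 6) + 20/3| = 11|z + 9| / (3·|z + 6|).
Restrict delta ≤ 3/2. Then |z + 9| < 3/2 gives |z + 6| = |(z + 9) + (-3)| ≥ 3 − 3/2 = 3/2.
Hence |(-3z - 7)/(z + 6) + 20/3| < 11|z + 9|/(3·(3/2)) = (22/9)|z + 9|, which is < eps once |z + 9| < (9/22)eps.
Take delta = min(3/2, (9/22)eps). Then 0 < |z + 9| < delta forces both bounds, so |(-3z - 7)/(z + 6) + 20/3| < eps.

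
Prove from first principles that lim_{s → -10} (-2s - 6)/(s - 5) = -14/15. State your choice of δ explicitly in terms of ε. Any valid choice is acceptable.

δ = min(15/2, (225/32)ε)

Let ε > 0. We want δ > 0 with 0 < |s + 10| < δ ⇒ |(-2s - 6)/(s - 5) + 14/15| < ε.
Combining over a common denominator, (-2s - 6)/(s - 5) + 14/15 = [(-2s - 6)·(-15) − 14·(s - 5)] / [(-15)·(s - 5)] = 16(s + 10) / ((-15)(s - 5)).
So |(-2s - 6)/(s - 5) + 14/15| = 16|s + 10| / (15·|s − 5|).
Require δ ≤ 15/2, so |s − 5| ≥ |-15| − |s + 10| > 15 − 15/2 = 15/2.
Hence |(-2s - 6)/(s - 5) + 14/15| < 16|s + 10|/(15·(15/2)) = (32/225)|s + 10|, which is < ε once |s + 10| < (225/32)ε.
Take δ = min(15/2, (225/32)ε). Then 0 < |s + 10| < δ forces both bounds, so |(-2s - 6)/(s - 5) + 14/15| < ε.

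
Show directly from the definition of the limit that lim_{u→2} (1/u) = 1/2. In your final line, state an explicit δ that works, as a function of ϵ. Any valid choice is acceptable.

Fix ϵ > 0. We seek δ > 0 such that 0 < |u − 2| < δ implies |1/u − (1/2)| < ϵ.
|1/u − (1/2)| = |2 − u|/(2·|u|) = |u − 2|/(2|u|).
Restrict δ ≤ 1. Then |u − 2| < 1 gives |u| > 1, so 2|u| > 2.
Then |1/u − (1/2)| < |u − 2|/2, which is < ϵ when |u − 2| < 2ϵ.
Take δ = min(1, 2ϵ). Then 0 < |u − 2| < δ gives both |u − 2| < 1 and |u − 2| < 2ϵ, so |1/u − (1/2)| < ϵ.

δ = min(1, 2ϵ)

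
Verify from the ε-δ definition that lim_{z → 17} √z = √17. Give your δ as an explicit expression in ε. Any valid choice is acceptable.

Suppose ε > 0. We want δ > 0 such that 0 < |z − 17| < δ implies |√z − √17| < ε.
Multiplying by the conjugate, |√z − √17| = |z − 17|/(√z + √17).
Restrict δ ≤ 17 so that |z − 17| < 17 forces z > 0, and then √z + √17 > √17.
Hence |√z − √17| < |z − 17|/√17, which is < ε once |z − 17| < √17·ε.
Take δ = min(17, √17·ε). If 0 < |z − 17| < δ then z > 0 and |√z − √17| < |z − 17|/√17 < ε.

δ = min(17, √17·ε)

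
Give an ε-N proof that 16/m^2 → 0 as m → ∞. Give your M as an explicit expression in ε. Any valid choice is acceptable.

M = (16/ε)^{1/2}

Fix ε > 0. For m ≥ 1, |16/m^2 − 0| = 16/m^2.
16/m^2 < ε ⇔ m^2 > 16/ε ⇔ m > (16/ε)^{1/2}.
Take M = (16/ε)^{1/2}. Then m > M implies 16/m^2 < ε.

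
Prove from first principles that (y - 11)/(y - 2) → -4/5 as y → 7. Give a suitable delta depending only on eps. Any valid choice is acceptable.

Let eps > 0. We want delta > 0 with 0 < |y − 7| < delta ⇒ |(y - 11)/(y - 2) + 4/5| < eps.
Combining over a common denominator, (y - 11)/(y - 2) + 4/5 = [(y - 11)·5 − (-4)·(y - 2)] / [5·(y - 2)] = 9(y − 7) / (5(y - 2)).
So |(y - 11)/(y - 2) + 4/5| = 9|y − 7| / (5·|y − 2|).
Require delta ≤ 5/2, so |y − 2| ≥ |5| − |y − 7| > 5 − 5/2 = 5/2.
Hence |(y - 11)/(y - 2) + 4/5| < 9|y − 7|/(5·(5/2)) = (18/25)|y − 7|, which is < eps once |y − 7| < (25/18)eps.
Take delta = min(5/2, (25/18)eps). Then 0 < |y − 7| < delta forces both bounds, so |(y - 11)/(y - 2) + 4/5| < eps.

delta = min(5/2, (25/18)eps)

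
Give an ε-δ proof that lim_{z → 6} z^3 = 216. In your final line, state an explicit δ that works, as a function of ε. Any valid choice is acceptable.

Let ε > 0. We seek δ > 0 with 0 < |z − 6| < δ ⇒ |z^3 − 216| < ε.
Factor: z^3 − 216 = (z − 6)(z^2 + 6z + 36), so |z^3 − 216| = |z − 6|·|z^2 + 6z + 36|.
Impose δ ≤ 1 so that |z| < 7; then |z^2 + 6z + 36| ≤ 127.
Hence |z^3 − 216| ≤ 127|z − 6|, which is < ε once |z − 6| < ε/127.
Take δ = min(1, ε/127). If 0 < |z − 6| < δ then both bounds hold and |z^3 − 216| ≤ 127|z − 6| < 127·(ε/127) = ε.

δ = min(1, ε/127)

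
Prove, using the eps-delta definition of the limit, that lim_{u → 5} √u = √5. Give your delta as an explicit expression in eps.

delta = min(5, √5·eps)

Suppose eps > 0. We want delta > 0 such that 0 < |u − 5| < delta implies |√u − √5| < eps.
Multiplying by the conjugate, |√u − √5| = |u − 5|/(√u + √5).
Restrict delta ≤ 5 so that |u − 5| < 5 forces u > 0, and then √u + √5 > √5.
Hence |√u − √5| < |u − 5|/√5, which is < eps once |u − 5| < √5·eps.
Take delta = min(5, √5·eps). If 0 < |u − 5| < delta then u > 0 and |√u − √5| < |u − 5|/√5 < eps.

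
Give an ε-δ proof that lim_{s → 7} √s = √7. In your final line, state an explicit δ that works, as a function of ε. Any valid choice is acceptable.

δ = min(7, √7·ε)

Suppose ε > 0. We want δ > 0 such that 0 < |s − 7| < δ implies |√s − √7| < ε.
Rationalise: √s − √7 = (s − 7)/(√s + √7), so |√s − √7| = |s − 7|/(√s + √7).
Restrict δ ≤ 7 so that |s − 7| < 7 forces s > 0, and then √s + √7 > √7.
Hence |√s − √7| < |s − 7|/√7, which is < ε once |s − 7| < √7·ε.
Take δ = min(7, √7·ε). If 0 < |s − 7| < δ then s > 0 and |√s − √7| < |s − 7|/√7 < ε.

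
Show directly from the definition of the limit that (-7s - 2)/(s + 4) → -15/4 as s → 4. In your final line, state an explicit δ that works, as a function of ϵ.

Suppose ϵ > 0. We want δ > 0 with 0 < |s − 4| < δ ⇒ |(-7s - 2)/(s + 4) + 15/4| < ϵ.
Combining over a common denominator, (-7s - 2)/(s + 4) + 15/4 = [(-7s - 2)·8 − (-30)·(s + 4)] / [8·(s + 4)] = -26(s − 4) / (8(s + 4)).
So |(-7s - 2)/(s + 4) + 15/4| = 26|s − 4| / (8·|s + 4|).
Restrict δ ≤ 4. Then |s − 4| < 4 gives |s + 4| = |(s − 4) + 8| ≥ 8 − 4 = 4.
Hence |(-7s - 2)/(s + 4) + 15/4| < 26|s − 4|/(8·4) = (13/16)|s − 4|, which is < ϵ once |s − 4| < (16/13)ϵ.
Take δ = min(4, (16/13)ϵ). Then 0 < |s − 4| < δ forces both bounds, so |(-7s - 2)/(s + 4) + 15/4| < ϵ.

δ = min(4, (16/13)ϵ)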